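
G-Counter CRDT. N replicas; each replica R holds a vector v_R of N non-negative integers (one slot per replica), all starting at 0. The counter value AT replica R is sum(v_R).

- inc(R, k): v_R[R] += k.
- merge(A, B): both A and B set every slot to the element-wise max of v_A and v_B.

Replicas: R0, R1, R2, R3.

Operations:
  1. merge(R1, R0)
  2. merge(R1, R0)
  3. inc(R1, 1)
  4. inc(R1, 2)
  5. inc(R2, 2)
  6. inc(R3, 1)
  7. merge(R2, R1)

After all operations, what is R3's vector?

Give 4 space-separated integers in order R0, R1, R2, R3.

Op 1: merge R1<->R0 -> R1=(0,0,0,0) R0=(0,0,0,0)
Op 2: merge R1<->R0 -> R1=(0,0,0,0) R0=(0,0,0,0)
Op 3: inc R1 by 1 -> R1=(0,1,0,0) value=1
Op 4: inc R1 by 2 -> R1=(0,3,0,0) value=3
Op 5: inc R2 by 2 -> R2=(0,0,2,0) value=2
Op 6: inc R3 by 1 -> R3=(0,0,0,1) value=1
Op 7: merge R2<->R1 -> R2=(0,3,2,0) R1=(0,3,2,0)

Answer: 0 0 0 1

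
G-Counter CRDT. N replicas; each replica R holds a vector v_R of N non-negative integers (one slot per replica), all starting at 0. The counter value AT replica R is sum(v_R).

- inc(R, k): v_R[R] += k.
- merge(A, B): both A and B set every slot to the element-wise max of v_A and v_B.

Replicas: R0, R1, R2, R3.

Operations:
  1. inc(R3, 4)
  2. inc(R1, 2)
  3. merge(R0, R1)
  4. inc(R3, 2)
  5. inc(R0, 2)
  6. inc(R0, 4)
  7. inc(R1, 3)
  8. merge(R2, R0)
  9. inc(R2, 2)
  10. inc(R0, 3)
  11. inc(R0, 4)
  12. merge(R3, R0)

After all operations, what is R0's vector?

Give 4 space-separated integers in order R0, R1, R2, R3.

Op 1: inc R3 by 4 -> R3=(0,0,0,4) value=4
Op 2: inc R1 by 2 -> R1=(0,2,0,0) value=2
Op 3: merge R0<->R1 -> R0=(0,2,0,0) R1=(0,2,0,0)
Op 4: inc R3 by 2 -> R3=(0,0,0,6) value=6
Op 5: inc R0 by 2 -> R0=(2,2,0,0) value=4
Op 6: inc R0 by 4 -> R0=(6,2,0,0) value=8
Op 7: inc R1 by 3 -> R1=(0,5,0,0) value=5
Op 8: merge R2<->R0 -> R2=(6,2,0,0) R0=(6,2,0,0)
Op 9: inc R2 by 2 -> R2=(6,2,2,0) value=10
Op 10: inc R0 by 3 -> R0=(9,2,0,0) value=11
Op 11: inc R0 by 4 -> R0=(13,2,0,0) value=15
Op 12: merge R3<->R0 -> R3=(13,2,0,6) R0=(13,2,0,6)

Answer: 13 2 0 6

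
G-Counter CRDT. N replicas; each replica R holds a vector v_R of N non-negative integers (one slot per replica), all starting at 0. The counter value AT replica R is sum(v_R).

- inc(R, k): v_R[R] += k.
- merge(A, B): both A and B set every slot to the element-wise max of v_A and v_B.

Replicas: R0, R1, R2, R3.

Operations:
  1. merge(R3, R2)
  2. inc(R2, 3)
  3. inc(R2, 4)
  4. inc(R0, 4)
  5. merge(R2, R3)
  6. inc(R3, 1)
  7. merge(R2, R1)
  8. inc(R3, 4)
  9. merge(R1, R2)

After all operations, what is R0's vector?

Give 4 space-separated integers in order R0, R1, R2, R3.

Op 1: merge R3<->R2 -> R3=(0,0,0,0) R2=(0,0,0,0)
Op 2: inc R2 by 3 -> R2=(0,0,3,0) value=3
Op 3: inc R2 by 4 -> R2=(0,0,7,0) value=7
Op 4: inc R0 by 4 -> R0=(4,0,0,0) value=4
Op 5: merge R2<->R3 -> R2=(0,0,7,0) R3=(0,0,7,0)
Op 6: inc R3 by 1 -> R3=(0,0,7,1) value=8
Op 7: merge R2<->R1 -> R2=(0,0,7,0) R1=(0,0,7,0)
Op 8: inc R3 by 4 -> R3=(0,0,7,5) value=12
Op 9: merge R1<->R2 -> R1=(0,0,7,0) R2=(0,0,7,0)

Answer: 4 0 0 0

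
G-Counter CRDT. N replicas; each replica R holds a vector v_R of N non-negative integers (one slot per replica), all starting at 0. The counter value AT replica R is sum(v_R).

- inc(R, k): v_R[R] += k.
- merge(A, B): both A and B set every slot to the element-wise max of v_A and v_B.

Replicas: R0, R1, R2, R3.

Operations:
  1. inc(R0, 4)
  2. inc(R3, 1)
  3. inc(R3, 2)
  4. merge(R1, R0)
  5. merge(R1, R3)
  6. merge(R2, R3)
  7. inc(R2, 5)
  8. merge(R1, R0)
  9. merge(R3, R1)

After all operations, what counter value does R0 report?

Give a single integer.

Op 1: inc R0 by 4 -> R0=(4,0,0,0) value=4
Op 2: inc R3 by 1 -> R3=(0,0,0,1) value=1
Op 3: inc R3 by 2 -> R3=(0,0,0,3) value=3
Op 4: merge R1<->R0 -> R1=(4,0,0,0) R0=(4,0,0,0)
Op 5: merge R1<->R3 -> R1=(4,0,0,3) R3=(4,0,0,3)
Op 6: merge R2<->R3 -> R2=(4,0,0,3) R3=(4,0,0,3)
Op 7: inc R2 by 5 -> R2=(4,0,5,3) value=12
Op 8: merge R1<->R0 -> R1=(4,0,0,3) R0=(4,0,0,3)
Op 9: merge R3<->R1 -> R3=(4,0,0,3) R1=(4,0,0,3)

Answer: 7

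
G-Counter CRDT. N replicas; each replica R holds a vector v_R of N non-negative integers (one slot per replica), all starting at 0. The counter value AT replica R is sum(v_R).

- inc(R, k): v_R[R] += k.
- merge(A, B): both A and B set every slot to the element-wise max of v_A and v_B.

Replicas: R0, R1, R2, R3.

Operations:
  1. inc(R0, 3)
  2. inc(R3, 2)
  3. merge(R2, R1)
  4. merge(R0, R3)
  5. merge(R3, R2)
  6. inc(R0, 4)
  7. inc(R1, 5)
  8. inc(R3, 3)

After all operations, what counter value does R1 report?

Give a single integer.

Op 1: inc R0 by 3 -> R0=(3,0,0,0) value=3
Op 2: inc R3 by 2 -> R3=(0,0,0,2) value=2
Op 3: merge R2<->R1 -> R2=(0,0,0,0) R1=(0,0,0,0)
Op 4: merge R0<->R3 -> R0=(3,0,0,2) R3=(3,0,0,2)
Op 5: merge R3<->R2 -> R3=(3,0,0,2) R2=(3,0,0,2)
Op 6: inc R0 by 4 -> R0=(7,0,0,2) value=9
Op 7: inc R1 by 5 -> R1=(0,5,0,0) value=5
Op 8: inc R3 by 3 -> R3=(3,0,0,5) value=8

Answer: 5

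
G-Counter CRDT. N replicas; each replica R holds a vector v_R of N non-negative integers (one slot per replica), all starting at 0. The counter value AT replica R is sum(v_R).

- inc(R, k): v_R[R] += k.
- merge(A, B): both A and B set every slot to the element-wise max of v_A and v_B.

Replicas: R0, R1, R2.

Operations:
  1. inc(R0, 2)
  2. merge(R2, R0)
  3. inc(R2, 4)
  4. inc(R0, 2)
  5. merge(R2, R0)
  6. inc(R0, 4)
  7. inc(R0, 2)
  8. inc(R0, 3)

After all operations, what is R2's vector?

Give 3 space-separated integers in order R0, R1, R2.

Op 1: inc R0 by 2 -> R0=(2,0,0) value=2
Op 2: merge R2<->R0 -> R2=(2,0,0) R0=(2,0,0)
Op 3: inc R2 by 4 -> R2=(2,0,4) value=6
Op 4: inc R0 by 2 -> R0=(4,0,0) value=4
Op 5: merge R2<->R0 -> R2=(4,0,4) R0=(4,0,4)
Op 6: inc R0 by 4 -> R0=(8,0,4) value=12
Op 7: inc R0 by 2 -> R0=(10,0,4) value=14
Op 8: inc R0 by 3 -> R0=(13,0,4) value=17

Answer: 4 0 4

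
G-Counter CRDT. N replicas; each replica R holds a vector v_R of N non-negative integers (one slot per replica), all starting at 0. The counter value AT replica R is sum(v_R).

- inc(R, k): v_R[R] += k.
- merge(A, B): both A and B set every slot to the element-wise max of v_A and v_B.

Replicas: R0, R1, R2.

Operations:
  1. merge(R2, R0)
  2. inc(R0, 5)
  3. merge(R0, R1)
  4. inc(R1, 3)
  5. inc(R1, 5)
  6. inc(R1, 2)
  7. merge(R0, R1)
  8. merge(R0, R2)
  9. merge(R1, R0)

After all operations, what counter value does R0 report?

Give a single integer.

Answer: 15

Derivation:
Op 1: merge R2<->R0 -> R2=(0,0,0) R0=(0,0,0)
Op 2: inc R0 by 5 -> R0=(5,0,0) value=5
Op 3: merge R0<->R1 -> R0=(5,0,0) R1=(5,0,0)
Op 4: inc R1 by 3 -> R1=(5,3,0) value=8
Op 5: inc R1 by 5 -> R1=(5,8,0) value=13
Op 6: inc R1 by 2 -> R1=(5,10,0) value=15
Op 7: merge R0<->R1 -> R0=(5,10,0) R1=(5,10,0)
Op 8: merge R0<->R2 -> R0=(5,10,0) R2=(5,10,0)
Op 9: merge R1<->R0 -> R1=(5,10,0) R0=(5,10,0)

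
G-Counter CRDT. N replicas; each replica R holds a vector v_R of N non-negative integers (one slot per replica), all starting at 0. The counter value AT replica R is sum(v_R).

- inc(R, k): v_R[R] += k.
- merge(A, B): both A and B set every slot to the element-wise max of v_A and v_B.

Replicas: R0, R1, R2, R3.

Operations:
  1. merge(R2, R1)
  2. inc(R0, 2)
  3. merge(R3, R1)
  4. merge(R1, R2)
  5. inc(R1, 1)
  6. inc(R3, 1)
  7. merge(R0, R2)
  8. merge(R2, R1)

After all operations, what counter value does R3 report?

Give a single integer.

Answer: 1

Derivation:
Op 1: merge R2<->R1 -> R2=(0,0,0,0) R1=(0,0,0,0)
Op 2: inc R0 by 2 -> R0=(2,0,0,0) value=2
Op 3: merge R3<->R1 -> R3=(0,0,0,0) R1=(0,0,0,0)
Op 4: merge R1<->R2 -> R1=(0,0,0,0) R2=(0,0,0,0)
Op 5: inc R1 by 1 -> R1=(0,1,0,0) value=1
Op 6: inc R3 by 1 -> R3=(0,0,0,1) value=1
Op 7: merge R0<->R2 -> R0=(2,0,0,0) R2=(2,0,0,0)
Op 8: merge R2<->R1 -> R2=(2,1,0,0) R1=(2,1,0,0)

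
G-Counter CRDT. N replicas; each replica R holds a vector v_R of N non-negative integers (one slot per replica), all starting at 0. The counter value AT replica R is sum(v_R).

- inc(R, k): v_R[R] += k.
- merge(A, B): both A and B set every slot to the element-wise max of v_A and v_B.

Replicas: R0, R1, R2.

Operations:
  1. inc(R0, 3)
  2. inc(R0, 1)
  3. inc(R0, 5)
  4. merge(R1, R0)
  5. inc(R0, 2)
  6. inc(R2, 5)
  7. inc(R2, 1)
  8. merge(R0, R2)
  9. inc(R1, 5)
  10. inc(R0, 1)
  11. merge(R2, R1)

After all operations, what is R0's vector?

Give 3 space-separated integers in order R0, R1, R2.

Answer: 12 0 6

Derivation:
Op 1: inc R0 by 3 -> R0=(3,0,0) value=3
Op 2: inc R0 by 1 -> R0=(4,0,0) value=4
Op 3: inc R0 by 5 -> R0=(9,0,0) value=9
Op 4: merge R1<->R0 -> R1=(9,0,0) R0=(9,0,0)
Op 5: inc R0 by 2 -> R0=(11,0,0) value=11
Op 6: inc R2 by 5 -> R2=(0,0,5) value=5
Op 7: inc R2 by 1 -> R2=(0,0,6) value=6
Op 8: merge R0<->R2 -> R0=(11,0,6) R2=(11,0,6)
Op 9: inc R1 by 5 -> R1=(9,5,0) value=14
Op 10: inc R0 by 1 -> R0=(12,0,6) value=18
Op 11: merge R2<->R1 -> R2=(11,5,6) R1=(11,5,6)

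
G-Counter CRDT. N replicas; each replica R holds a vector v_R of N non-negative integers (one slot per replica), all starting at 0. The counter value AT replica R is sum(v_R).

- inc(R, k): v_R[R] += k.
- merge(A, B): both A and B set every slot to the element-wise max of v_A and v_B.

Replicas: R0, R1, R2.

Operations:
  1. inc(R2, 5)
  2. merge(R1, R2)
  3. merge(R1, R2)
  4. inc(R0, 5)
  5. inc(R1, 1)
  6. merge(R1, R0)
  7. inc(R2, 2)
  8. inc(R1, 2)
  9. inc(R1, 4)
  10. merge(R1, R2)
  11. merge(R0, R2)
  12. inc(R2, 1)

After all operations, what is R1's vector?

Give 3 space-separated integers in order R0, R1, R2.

Answer: 5 7 7

Derivation:
Op 1: inc R2 by 5 -> R2=(0,0,5) value=5
Op 2: merge R1<->R2 -> R1=(0,0,5) R2=(0,0,5)
Op 3: merge R1<->R2 -> R1=(0,0,5) R2=(0,0,5)
Op 4: inc R0 by 5 -> R0=(5,0,0) value=5
Op 5: inc R1 by 1 -> R1=(0,1,5) value=6
Op 6: merge R1<->R0 -> R1=(5,1,5) R0=(5,1,5)
Op 7: inc R2 by 2 -> R2=(0,0,7) value=7
Op 8: inc R1 by 2 -> R1=(5,3,5) value=13
Op 9: inc R1 by 4 -> R1=(5,7,5) value=17
Op 10: merge R1<->R2 -> R1=(5,7,7) R2=(5,7,7)
Op 11: merge R0<->R2 -> R0=(5,7,7) R2=(5,7,7)
Op 12: inc R2 by 1 -> R2=(5,7,8) value=20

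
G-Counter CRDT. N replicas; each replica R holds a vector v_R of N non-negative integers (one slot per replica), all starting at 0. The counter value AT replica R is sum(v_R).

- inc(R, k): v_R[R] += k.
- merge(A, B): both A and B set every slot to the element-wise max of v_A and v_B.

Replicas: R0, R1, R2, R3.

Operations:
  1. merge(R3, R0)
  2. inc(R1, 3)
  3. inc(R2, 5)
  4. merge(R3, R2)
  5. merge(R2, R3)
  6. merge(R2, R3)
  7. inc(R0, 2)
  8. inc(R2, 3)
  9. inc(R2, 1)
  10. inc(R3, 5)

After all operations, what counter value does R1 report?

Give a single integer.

Answer: 3

Derivation:
Op 1: merge R3<->R0 -> R3=(0,0,0,0) R0=(0,0,0,0)
Op 2: inc R1 by 3 -> R1=(0,3,0,0) value=3
Op 3: inc R2 by 5 -> R2=(0,0,5,0) value=5
Op 4: merge R3<->R2 -> R3=(0,0,5,0) R2=(0,0,5,0)
Op 5: merge R2<->R3 -> R2=(0,0,5,0) R3=(0,0,5,0)
Op 6: merge R2<->R3 -> R2=(0,0,5,0) R3=(0,0,5,0)
Op 7: inc R0 by 2 -> R0=(2,0,0,0) value=2
Op 8: inc R2 by 3 -> R2=(0,0,8,0) value=8
Op 9: inc R2 by 1 -> R2=(0,0,9,0) value=9
Op 10: inc R3 by 5 -> R3=(0,0,5,5) value=10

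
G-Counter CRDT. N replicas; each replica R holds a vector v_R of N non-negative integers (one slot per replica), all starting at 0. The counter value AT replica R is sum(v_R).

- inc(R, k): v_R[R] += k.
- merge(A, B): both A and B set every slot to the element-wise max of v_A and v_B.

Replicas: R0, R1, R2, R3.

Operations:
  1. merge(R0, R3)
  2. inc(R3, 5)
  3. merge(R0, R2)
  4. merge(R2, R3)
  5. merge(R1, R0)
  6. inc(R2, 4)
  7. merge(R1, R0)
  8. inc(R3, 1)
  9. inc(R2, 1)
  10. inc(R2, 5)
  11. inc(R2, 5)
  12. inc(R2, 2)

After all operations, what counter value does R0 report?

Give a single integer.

Op 1: merge R0<->R3 -> R0=(0,0,0,0) R3=(0,0,0,0)
Op 2: inc R3 by 5 -> R3=(0,0,0,5) value=5
Op 3: merge R0<->R2 -> R0=(0,0,0,0) R2=(0,0,0,0)
Op 4: merge R2<->R3 -> R2=(0,0,0,5) R3=(0,0,0,5)
Op 5: merge R1<->R0 -> R1=(0,0,0,0) R0=(0,0,0,0)
Op 6: inc R2 by 4 -> R2=(0,0,4,5) value=9
Op 7: merge R1<->R0 -> R1=(0,0,0,0) R0=(0,0,0,0)
Op 8: inc R3 by 1 -> R3=(0,0,0,6) value=6
Op 9: inc R2 by 1 -> R2=(0,0,5,5) value=10
Op 10: inc R2 by 5 -> R2=(0,0,10,5) value=15
Op 11: inc R2 by 5 -> R2=(0,0,15,5) value=20
Op 12: inc R2 by 2 -> R2=(0,0,17,5) value=22

Answer: 0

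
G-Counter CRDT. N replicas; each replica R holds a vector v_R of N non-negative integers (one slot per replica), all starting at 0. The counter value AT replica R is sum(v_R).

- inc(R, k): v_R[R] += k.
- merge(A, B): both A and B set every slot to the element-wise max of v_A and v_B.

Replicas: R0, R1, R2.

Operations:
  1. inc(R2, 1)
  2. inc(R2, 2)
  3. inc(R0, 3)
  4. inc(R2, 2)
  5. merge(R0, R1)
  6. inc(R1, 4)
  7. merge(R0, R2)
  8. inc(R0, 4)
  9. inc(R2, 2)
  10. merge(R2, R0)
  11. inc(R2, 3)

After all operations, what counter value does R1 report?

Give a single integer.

Answer: 7

Derivation:
Op 1: inc R2 by 1 -> R2=(0,0,1) value=1
Op 2: inc R2 by 2 -> R2=(0,0,3) value=3
Op 3: inc R0 by 3 -> R0=(3,0,0) value=3
Op 4: inc R2 by 2 -> R2=(0,0,5) value=5
Op 5: merge R0<->R1 -> R0=(3,0,0) R1=(3,0,0)
Op 6: inc R1 by 4 -> R1=(3,4,0) value=7
Op 7: merge R0<->R2 -> R0=(3,0,5) R2=(3,0,5)
Op 8: inc R0 by 4 -> R0=(7,0,5) value=12
Op 9: inc R2 by 2 -> R2=(3,0,7) value=10
Op 10: merge R2<->R0 -> R2=(7,0,7) R0=(7,0,7)
Op 11: inc R2 by 3 -> R2=(7,0,10) value=17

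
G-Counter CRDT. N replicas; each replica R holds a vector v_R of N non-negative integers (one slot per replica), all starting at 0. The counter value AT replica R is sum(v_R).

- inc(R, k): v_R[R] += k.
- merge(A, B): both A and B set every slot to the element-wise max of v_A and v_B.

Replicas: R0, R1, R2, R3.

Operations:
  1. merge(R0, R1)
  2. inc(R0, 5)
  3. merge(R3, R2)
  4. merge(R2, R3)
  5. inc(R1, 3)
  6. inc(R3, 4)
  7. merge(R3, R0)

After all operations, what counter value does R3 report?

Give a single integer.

Op 1: merge R0<->R1 -> R0=(0,0,0,0) R1=(0,0,0,0)
Op 2: inc R0 by 5 -> R0=(5,0,0,0) value=5
Op 3: merge R3<->R2 -> R3=(0,0,0,0) R2=(0,0,0,0)
Op 4: merge R2<->R3 -> R2=(0,0,0,0) R3=(0,0,0,0)
Op 5: inc R1 by 3 -> R1=(0,3,0,0) value=3
Op 6: inc R3 by 4 -> R3=(0,0,0,4) value=4
Op 7: merge R3<->R0 -> R3=(5,0,0,4) R0=(5,0,0,4)

Answer: 9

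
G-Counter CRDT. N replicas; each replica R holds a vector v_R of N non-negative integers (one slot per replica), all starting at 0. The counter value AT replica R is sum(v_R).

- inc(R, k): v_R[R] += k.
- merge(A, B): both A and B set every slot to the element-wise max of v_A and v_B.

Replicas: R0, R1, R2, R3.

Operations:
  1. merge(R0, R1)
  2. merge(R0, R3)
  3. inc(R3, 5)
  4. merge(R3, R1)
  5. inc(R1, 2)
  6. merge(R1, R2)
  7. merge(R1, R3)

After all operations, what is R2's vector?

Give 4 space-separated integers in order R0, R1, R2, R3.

Answer: 0 2 0 5

Derivation:
Op 1: merge R0<->R1 -> R0=(0,0,0,0) R1=(0,0,0,0)
Op 2: merge R0<->R3 -> R0=(0,0,0,0) R3=(0,0,0,0)
Op 3: inc R3 by 5 -> R3=(0,0,0,5) value=5
Op 4: merge R3<->R1 -> R3=(0,0,0,5) R1=(0,0,0,5)
Op 5: inc R1 by 2 -> R1=(0,2,0,5) value=7
Op 6: merge R1<->R2 -> R1=(0,2,0,5) R2=(0,2,0,5)
Op 7: merge R1<->R3 -> R1=(0,2,0,5) R3=(0,2,0,5)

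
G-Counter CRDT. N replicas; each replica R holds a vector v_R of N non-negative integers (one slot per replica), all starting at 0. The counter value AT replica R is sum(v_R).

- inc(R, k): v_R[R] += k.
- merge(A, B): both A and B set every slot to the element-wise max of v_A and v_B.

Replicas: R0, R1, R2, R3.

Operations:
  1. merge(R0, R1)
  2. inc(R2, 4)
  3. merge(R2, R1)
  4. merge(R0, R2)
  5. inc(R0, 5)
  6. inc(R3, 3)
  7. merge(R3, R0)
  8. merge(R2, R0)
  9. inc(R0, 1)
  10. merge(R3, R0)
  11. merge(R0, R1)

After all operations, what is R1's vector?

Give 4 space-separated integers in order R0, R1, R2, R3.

Answer: 6 0 4 3

Derivation:
Op 1: merge R0<->R1 -> R0=(0,0,0,0) R1=(0,0,0,0)
Op 2: inc R2 by 4 -> R2=(0,0,4,0) value=4
Op 3: merge R2<->R1 -> R2=(0,0,4,0) R1=(0,0,4,0)
Op 4: merge R0<->R2 -> R0=(0,0,4,0) R2=(0,0,4,0)
Op 5: inc R0 by 5 -> R0=(5,0,4,0) value=9
Op 6: inc R3 by 3 -> R3=(0,0,0,3) value=3
Op 7: merge R3<->R0 -> R3=(5,0,4,3) R0=(5,0,4,3)
Op 8: merge R2<->R0 -> R2=(5,0,4,3) R0=(5,0,4,3)
Op 9: inc R0 by 1 -> R0=(6,0,4,3) value=13
Op 10: merge R3<->R0 -> R3=(6,0,4,3) R0=(6,0,4,3)
Op 11: merge R0<->R1 -> R0=(6,0,4,3) R1=(6,0,4,3)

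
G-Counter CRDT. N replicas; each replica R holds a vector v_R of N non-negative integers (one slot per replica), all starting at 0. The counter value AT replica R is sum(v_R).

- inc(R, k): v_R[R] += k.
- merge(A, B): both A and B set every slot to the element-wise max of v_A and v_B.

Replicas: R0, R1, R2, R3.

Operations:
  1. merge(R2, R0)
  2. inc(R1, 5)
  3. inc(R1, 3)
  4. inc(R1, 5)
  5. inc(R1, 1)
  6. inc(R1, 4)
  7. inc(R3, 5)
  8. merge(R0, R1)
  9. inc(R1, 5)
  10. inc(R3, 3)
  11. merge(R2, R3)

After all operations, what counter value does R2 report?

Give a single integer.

Answer: 8

Derivation:
Op 1: merge R2<->R0 -> R2=(0,0,0,0) R0=(0,0,0,0)
Op 2: inc R1 by 5 -> R1=(0,5,0,0) value=5
Op 3: inc R1 by 3 -> R1=(0,8,0,0) value=8
Op 4: inc R1 by 5 -> R1=(0,13,0,0) value=13
Op 5: inc R1 by 1 -> R1=(0,14,0,0) value=14
Op 6: inc R1 by 4 -> R1=(0,18,0,0) value=18
Op 7: inc R3 by 5 -> R3=(0,0,0,5) value=5
Op 8: merge R0<->R1 -> R0=(0,18,0,0) R1=(0,18,0,0)
Op 9: inc R1 by 5 -> R1=(0,23,0,0) value=23
Op 10: inc R3 by 3 -> R3=(0,0,0,8) value=8
Op 11: merge R2<->R3 -> R2=(0,0,0,8) R3=(0,0,0,8)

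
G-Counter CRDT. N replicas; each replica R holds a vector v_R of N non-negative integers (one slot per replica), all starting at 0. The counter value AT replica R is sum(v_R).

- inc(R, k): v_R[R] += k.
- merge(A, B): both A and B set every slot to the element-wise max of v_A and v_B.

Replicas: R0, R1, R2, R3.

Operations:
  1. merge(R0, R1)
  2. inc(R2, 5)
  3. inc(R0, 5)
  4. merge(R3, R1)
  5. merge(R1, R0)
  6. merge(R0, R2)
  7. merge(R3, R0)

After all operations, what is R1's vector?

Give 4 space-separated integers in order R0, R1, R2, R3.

Op 1: merge R0<->R1 -> R0=(0,0,0,0) R1=(0,0,0,0)
Op 2: inc R2 by 5 -> R2=(0,0,5,0) value=5
Op 3: inc R0 by 5 -> R0=(5,0,0,0) value=5
Op 4: merge R3<->R1 -> R3=(0,0,0,0) R1=(0,0,0,0)
Op 5: merge R1<->R0 -> R1=(5,0,0,0) R0=(5,0,0,0)
Op 6: merge R0<->R2 -> R0=(5,0,5,0) R2=(5,0,5,0)
Op 7: merge R3<->R0 -> R3=(5,0,5,0) R0=(5,0,5,0)

Answer: 5 0 0 0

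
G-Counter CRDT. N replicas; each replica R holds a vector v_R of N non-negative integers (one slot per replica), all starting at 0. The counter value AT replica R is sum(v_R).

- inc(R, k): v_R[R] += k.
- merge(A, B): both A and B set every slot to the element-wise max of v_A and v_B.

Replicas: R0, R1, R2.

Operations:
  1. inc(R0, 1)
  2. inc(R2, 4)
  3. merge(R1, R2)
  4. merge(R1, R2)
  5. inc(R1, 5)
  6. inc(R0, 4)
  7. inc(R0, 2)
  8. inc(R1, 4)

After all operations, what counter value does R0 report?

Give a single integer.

Answer: 7

Derivation:
Op 1: inc R0 by 1 -> R0=(1,0,0) value=1
Op 2: inc R2 by 4 -> R2=(0,0,4) value=4
Op 3: merge R1<->R2 -> R1=(0,0,4) R2=(0,0,4)
Op 4: merge R1<->R2 -> R1=(0,0,4) R2=(0,0,4)
Op 5: inc R1 by 5 -> R1=(0,5,4) value=9
Op 6: inc R0 by 4 -> R0=(5,0,0) value=5
Op 7: inc R0 by 2 -> R0=(7,0,0) value=7
Op 8: inc R1 by 4 -> R1=(0,9,4) value=13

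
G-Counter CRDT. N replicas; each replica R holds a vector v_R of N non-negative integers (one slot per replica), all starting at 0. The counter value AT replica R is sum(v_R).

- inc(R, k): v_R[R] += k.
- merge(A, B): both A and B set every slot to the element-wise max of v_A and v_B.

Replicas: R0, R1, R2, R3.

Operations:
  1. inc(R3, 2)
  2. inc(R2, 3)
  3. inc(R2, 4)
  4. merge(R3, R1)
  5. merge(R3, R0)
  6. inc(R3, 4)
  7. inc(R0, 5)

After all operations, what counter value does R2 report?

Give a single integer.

Op 1: inc R3 by 2 -> R3=(0,0,0,2) value=2
Op 2: inc R2 by 3 -> R2=(0,0,3,0) value=3
Op 3: inc R2 by 4 -> R2=(0,0,7,0) value=7
Op 4: merge R3<->R1 -> R3=(0,0,0,2) R1=(0,0,0,2)
Op 5: merge R3<->R0 -> R3=(0,0,0,2) R0=(0,0,0,2)
Op 6: inc R3 by 4 -> R3=(0,0,0,6) value=6
Op 7: inc R0 by 5 -> R0=(5,0,0,2) value=7

Answer: 7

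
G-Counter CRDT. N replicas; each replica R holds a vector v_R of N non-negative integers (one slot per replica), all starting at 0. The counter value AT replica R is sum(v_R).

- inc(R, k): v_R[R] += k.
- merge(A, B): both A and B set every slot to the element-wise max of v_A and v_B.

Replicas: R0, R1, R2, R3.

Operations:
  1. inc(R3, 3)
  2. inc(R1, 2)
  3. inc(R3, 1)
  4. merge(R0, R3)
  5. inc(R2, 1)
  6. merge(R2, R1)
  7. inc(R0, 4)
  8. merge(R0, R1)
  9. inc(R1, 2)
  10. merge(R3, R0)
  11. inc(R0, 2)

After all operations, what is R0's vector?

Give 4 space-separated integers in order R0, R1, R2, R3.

Answer: 6 2 1 4

Derivation:
Op 1: inc R3 by 3 -> R3=(0,0,0,3) value=3
Op 2: inc R1 by 2 -> R1=(0,2,0,0) value=2
Op 3: inc R3 by 1 -> R3=(0,0,0,4) value=4
Op 4: merge R0<->R3 -> R0=(0,0,0,4) R3=(0,0,0,4)
Op 5: inc R2 by 1 -> R2=(0,0,1,0) value=1
Op 6: merge R2<->R1 -> R2=(0,2,1,0) R1=(0,2,1,0)
Op 7: inc R0 by 4 -> R0=(4,0,0,4) value=8
Op 8: merge R0<->R1 -> R0=(4,2,1,4) R1=(4,2,1,4)
Op 9: inc R1 by 2 -> R1=(4,4,1,4) value=13
Op 10: merge R3<->R0 -> R3=(4,2,1,4) R0=(4,2,1,4)
Op 11: inc R0 by 2 -> R0=(6,2,1,4) value=13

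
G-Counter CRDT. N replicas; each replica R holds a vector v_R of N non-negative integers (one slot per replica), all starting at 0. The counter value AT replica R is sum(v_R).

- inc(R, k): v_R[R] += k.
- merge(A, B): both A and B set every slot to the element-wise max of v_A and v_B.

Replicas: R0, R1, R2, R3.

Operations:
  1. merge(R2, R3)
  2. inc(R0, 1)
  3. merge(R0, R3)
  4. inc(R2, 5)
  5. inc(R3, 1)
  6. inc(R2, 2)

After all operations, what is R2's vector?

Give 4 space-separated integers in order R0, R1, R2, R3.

Answer: 0 0 7 0

Derivation:
Op 1: merge R2<->R3 -> R2=(0,0,0,0) R3=(0,0,0,0)
Op 2: inc R0 by 1 -> R0=(1,0,0,0) value=1
Op 3: merge R0<->R3 -> R0=(1,0,0,0) R3=(1,0,0,0)
Op 4: inc R2 by 5 -> R2=(0,0,5,0) value=5
Op 5: inc R3 by 1 -> R3=(1,0,0,1) value=2
Op 6: inc R2 by 2 -> R2=(0,0,7,0) value=7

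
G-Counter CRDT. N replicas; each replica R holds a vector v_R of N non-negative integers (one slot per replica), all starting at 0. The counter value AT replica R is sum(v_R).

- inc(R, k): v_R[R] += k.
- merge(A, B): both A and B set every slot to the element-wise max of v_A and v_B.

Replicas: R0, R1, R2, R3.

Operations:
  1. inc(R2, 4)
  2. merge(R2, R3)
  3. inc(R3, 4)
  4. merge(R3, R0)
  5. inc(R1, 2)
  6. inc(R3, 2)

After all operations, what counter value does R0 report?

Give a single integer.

Answer: 8

Derivation:
Op 1: inc R2 by 4 -> R2=(0,0,4,0) value=4
Op 2: merge R2<->R3 -> R2=(0,0,4,0) R3=(0,0,4,0)
Op 3: inc R3 by 4 -> R3=(0,0,4,4) value=8
Op 4: merge R3<->R0 -> R3=(0,0,4,4) R0=(0,0,4,4)
Op 5: inc R1 by 2 -> R1=(0,2,0,0) value=2
Op 6: inc R3 by 2 -> R3=(0,0,4,6) value=10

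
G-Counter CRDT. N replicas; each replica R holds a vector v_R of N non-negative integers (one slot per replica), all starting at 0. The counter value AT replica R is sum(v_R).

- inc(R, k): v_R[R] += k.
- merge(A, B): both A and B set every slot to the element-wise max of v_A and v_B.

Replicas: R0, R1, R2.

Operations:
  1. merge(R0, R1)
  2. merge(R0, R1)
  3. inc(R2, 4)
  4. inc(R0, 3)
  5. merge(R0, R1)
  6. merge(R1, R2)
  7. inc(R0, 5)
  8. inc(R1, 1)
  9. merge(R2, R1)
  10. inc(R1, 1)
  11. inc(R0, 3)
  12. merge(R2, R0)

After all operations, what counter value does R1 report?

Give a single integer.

Answer: 9

Derivation:
Op 1: merge R0<->R1 -> R0=(0,0,0) R1=(0,0,0)
Op 2: merge R0<->R1 -> R0=(0,0,0) R1=(0,0,0)
Op 3: inc R2 by 4 -> R2=(0,0,4) value=4
Op 4: inc R0 by 3 -> R0=(3,0,0) value=3
Op 5: merge R0<->R1 -> R0=(3,0,0) R1=(3,0,0)
Op 6: merge R1<->R2 -> R1=(3,0,4) R2=(3,0,4)
Op 7: inc R0 by 5 -> R0=(8,0,0) value=8
Op 8: inc R1 by 1 -> R1=(3,1,4) value=8
Op 9: merge R2<->R1 -> R2=(3,1,4) R1=(3,1,4)
Op 10: inc R1 by 1 -> R1=(3,2,4) value=9
Op 11: inc R0 by 3 -> R0=(11,0,0) value=11
Op 12: merge R2<->R0 -> R2=(11,1,4) R0=(11,1,4)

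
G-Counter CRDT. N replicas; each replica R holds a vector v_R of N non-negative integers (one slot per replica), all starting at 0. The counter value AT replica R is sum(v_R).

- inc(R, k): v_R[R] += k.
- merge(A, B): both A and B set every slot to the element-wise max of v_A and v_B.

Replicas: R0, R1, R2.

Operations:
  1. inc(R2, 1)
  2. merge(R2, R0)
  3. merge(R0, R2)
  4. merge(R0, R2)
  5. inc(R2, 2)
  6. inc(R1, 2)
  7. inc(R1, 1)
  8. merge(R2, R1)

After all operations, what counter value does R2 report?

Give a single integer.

Op 1: inc R2 by 1 -> R2=(0,0,1) value=1
Op 2: merge R2<->R0 -> R2=(0,0,1) R0=(0,0,1)
Op 3: merge R0<->R2 -> R0=(0,0,1) R2=(0,0,1)
Op 4: merge R0<->R2 -> R0=(0,0,1) R2=(0,0,1)
Op 5: inc R2 by 2 -> R2=(0,0,3) value=3
Op 6: inc R1 by 2 -> R1=(0,2,0) value=2
Op 7: inc R1 by 1 -> R1=(0,3,0) value=3
Op 8: merge R2<->R1 -> R2=(0,3,3) R1=(0,3,3)

Answer: 6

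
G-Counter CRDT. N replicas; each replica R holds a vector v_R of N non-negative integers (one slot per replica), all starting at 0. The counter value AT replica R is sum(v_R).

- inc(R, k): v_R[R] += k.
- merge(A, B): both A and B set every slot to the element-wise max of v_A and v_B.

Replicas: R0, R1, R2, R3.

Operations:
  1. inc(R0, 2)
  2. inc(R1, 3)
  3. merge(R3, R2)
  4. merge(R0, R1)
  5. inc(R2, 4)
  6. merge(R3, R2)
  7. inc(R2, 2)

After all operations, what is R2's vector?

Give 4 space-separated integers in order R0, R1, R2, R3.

Answer: 0 0 6 0

Derivation:
Op 1: inc R0 by 2 -> R0=(2,0,0,0) value=2
Op 2: inc R1 by 3 -> R1=(0,3,0,0) value=3
Op 3: merge R3<->R2 -> R3=(0,0,0,0) R2=(0,0,0,0)
Op 4: merge R0<->R1 -> R0=(2,3,0,0) R1=(2,3,0,0)
Op 5: inc R2 by 4 -> R2=(0,0,4,0) value=4
Op 6: merge R3<->R2 -> R3=(0,0,4,0) R2=(0,0,4,0)
Op 7: inc R2 by 2 -> R2=(0,0,6,0) value=6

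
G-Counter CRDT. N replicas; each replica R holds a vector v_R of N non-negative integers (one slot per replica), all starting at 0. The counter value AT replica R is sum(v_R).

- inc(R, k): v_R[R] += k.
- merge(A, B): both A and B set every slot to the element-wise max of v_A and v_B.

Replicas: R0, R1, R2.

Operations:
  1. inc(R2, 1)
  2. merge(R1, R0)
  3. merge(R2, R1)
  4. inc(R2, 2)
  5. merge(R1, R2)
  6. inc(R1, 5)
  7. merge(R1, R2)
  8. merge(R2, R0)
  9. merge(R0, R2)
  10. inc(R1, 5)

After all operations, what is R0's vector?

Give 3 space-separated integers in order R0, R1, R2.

Op 1: inc R2 by 1 -> R2=(0,0,1) value=1
Op 2: merge R1<->R0 -> R1=(0,0,0) R0=(0,0,0)
Op 3: merge R2<->R1 -> R2=(0,0,1) R1=(0,0,1)
Op 4: inc R2 by 2 -> R2=(0,0,3) value=3
Op 5: merge R1<->R2 -> R1=(0,0,3) R2=(0,0,3)
Op 6: inc R1 by 5 -> R1=(0,5,3) value=8
Op 7: merge R1<->R2 -> R1=(0,5,3) R2=(0,5,3)
Op 8: merge R2<->R0 -> R2=(0,5,3) R0=(0,5,3)
Op 9: merge R0<->R2 -> R0=(0,5,3) R2=(0,5,3)
Op 10: inc R1 by 5 -> R1=(0,10,3) value=13

Answer: 0 5 3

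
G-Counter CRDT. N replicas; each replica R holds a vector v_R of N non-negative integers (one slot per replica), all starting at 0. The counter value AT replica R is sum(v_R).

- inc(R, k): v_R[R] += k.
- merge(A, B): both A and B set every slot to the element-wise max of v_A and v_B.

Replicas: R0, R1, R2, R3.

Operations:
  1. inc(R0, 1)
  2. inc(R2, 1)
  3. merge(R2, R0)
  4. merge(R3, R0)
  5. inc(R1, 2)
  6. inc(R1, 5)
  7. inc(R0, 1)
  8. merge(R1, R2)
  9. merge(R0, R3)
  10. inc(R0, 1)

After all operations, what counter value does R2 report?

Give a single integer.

Answer: 9

Derivation:
Op 1: inc R0 by 1 -> R0=(1,0,0,0) value=1
Op 2: inc R2 by 1 -> R2=(0,0,1,0) value=1
Op 3: merge R2<->R0 -> R2=(1,0,1,0) R0=(1,0,1,0)
Op 4: merge R3<->R0 -> R3=(1,0,1,0) R0=(1,0,1,0)
Op 5: inc R1 by 2 -> R1=(0,2,0,0) value=2
Op 6: inc R1 by 5 -> R1=(0,7,0,0) value=7
Op 7: inc R0 by 1 -> R0=(2,0,1,0) value=3
Op 8: merge R1<->R2 -> R1=(1,7,1,0) R2=(1,7,1,0)
Op 9: merge R0<->R3 -> R0=(2,0,1,0) R3=(2,0,1,0)
Op 10: inc R0 by 1 -> R0=(3,0,1,0) value=4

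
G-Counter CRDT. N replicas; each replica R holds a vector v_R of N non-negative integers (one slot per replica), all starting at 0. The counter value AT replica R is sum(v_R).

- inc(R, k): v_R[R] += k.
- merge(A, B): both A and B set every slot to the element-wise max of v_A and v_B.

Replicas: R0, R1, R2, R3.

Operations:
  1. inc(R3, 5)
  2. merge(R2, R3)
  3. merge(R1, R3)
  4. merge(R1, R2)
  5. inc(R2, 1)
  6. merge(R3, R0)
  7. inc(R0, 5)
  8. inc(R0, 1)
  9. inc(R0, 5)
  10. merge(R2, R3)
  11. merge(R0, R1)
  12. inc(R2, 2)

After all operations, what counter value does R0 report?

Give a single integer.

Op 1: inc R3 by 5 -> R3=(0,0,0,5) value=5
Op 2: merge R2<->R3 -> R2=(0,0,0,5) R3=(0,0,0,5)
Op 3: merge R1<->R3 -> R1=(0,0,0,5) R3=(0,0,0,5)
Op 4: merge R1<->R2 -> R1=(0,0,0,5) R2=(0,0,0,5)
Op 5: inc R2 by 1 -> R2=(0,0,1,5) value=6
Op 6: merge R3<->R0 -> R3=(0,0,0,5) R0=(0,0,0,5)
Op 7: inc R0 by 5 -> R0=(5,0,0,5) value=10
Op 8: inc R0 by 1 -> R0=(6,0,0,5) value=11
Op 9: inc R0 by 5 -> R0=(11,0,0,5) value=16
Op 10: merge R2<->R3 -> R2=(0,0,1,5) R3=(0,0,1,5)
Op 11: merge R0<->R1 -> R0=(11,0,0,5) R1=(11,0,0,5)
Op 12: inc R2 by 2 -> R2=(0,0,3,5) value=8

Answer: 16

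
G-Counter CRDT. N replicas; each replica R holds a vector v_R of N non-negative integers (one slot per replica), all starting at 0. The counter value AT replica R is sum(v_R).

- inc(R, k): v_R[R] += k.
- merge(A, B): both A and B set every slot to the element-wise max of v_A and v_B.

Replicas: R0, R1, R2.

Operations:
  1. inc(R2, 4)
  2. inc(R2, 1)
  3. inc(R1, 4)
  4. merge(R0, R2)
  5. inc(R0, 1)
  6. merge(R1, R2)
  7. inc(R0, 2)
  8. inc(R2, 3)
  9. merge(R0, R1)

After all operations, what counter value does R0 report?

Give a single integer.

Answer: 12

Derivation:
Op 1: inc R2 by 4 -> R2=(0,0,4) value=4
Op 2: inc R2 by 1 -> R2=(0,0,5) value=5
Op 3: inc R1 by 4 -> R1=(0,4,0) value=4
Op 4: merge R0<->R2 -> R0=(0,0,5) R2=(0,0,5)
Op 5: inc R0 by 1 -> R0=(1,0,5) value=6
Op 6: merge R1<->R2 -> R1=(0,4,5) R2=(0,4,5)
Op 7: inc R0 by 2 -> R0=(3,0,5) value=8
Op 8: inc R2 by 3 -> R2=(0,4,8) value=12
Op 9: merge R0<->R1 -> R0=(3,4,5) R1=(3,4,5)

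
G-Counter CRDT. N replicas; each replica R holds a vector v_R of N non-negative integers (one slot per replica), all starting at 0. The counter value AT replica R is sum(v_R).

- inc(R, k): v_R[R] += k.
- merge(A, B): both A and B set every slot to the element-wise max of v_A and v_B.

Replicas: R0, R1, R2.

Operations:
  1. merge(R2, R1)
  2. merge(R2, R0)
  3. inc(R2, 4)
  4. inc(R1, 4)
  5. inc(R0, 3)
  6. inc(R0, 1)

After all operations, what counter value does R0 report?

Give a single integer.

Answer: 4

Derivation:
Op 1: merge R2<->R1 -> R2=(0,0,0) R1=(0,0,0)
Op 2: merge R2<->R0 -> R2=(0,0,0) R0=(0,0,0)
Op 3: inc R2 by 4 -> R2=(0,0,4) value=4
Op 4: inc R1 by 4 -> R1=(0,4,0) value=4
Op 5: inc R0 by 3 -> R0=(3,0,0) value=3
Op 6: inc R0 by 1 -> R0=(4,0,0) value=4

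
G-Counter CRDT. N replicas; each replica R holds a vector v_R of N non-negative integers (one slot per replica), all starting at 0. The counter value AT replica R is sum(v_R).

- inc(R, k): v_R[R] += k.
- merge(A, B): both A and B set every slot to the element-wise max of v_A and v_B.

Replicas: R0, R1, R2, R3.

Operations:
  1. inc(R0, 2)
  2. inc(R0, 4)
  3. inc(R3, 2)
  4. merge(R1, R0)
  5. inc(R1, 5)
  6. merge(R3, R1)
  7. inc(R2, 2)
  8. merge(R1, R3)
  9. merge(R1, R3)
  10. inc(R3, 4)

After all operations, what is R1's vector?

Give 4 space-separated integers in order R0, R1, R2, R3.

Op 1: inc R0 by 2 -> R0=(2,0,0,0) value=2
Op 2: inc R0 by 4 -> R0=(6,0,0,0) value=6
Op 3: inc R3 by 2 -> R3=(0,0,0,2) value=2
Op 4: merge R1<->R0 -> R1=(6,0,0,0) R0=(6,0,0,0)
Op 5: inc R1 by 5 -> R1=(6,5,0,0) value=11
Op 6: merge R3<->R1 -> R3=(6,5,0,2) R1=(6,5,0,2)
Op 7: inc R2 by 2 -> R2=(0,0,2,0) value=2
Op 8: merge R1<->R3 -> R1=(6,5,0,2) R3=(6,5,0,2)
Op 9: merge R1<->R3 -> R1=(6,5,0,2) R3=(6,5,0,2)
Op 10: inc R3 by 4 -> R3=(6,5,0,6) value=17

Answer: 6 5 0 2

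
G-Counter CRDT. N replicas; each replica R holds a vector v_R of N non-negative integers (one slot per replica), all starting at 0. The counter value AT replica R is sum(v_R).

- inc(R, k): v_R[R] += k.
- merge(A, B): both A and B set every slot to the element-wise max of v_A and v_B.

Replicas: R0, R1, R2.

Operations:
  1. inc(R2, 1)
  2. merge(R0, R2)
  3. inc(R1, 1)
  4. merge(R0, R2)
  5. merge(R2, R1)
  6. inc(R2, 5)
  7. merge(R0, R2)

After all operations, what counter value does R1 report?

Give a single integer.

Op 1: inc R2 by 1 -> R2=(0,0,1) value=1
Op 2: merge R0<->R2 -> R0=(0,0,1) R2=(0,0,1)
Op 3: inc R1 by 1 -> R1=(0,1,0) value=1
Op 4: merge R0<->R2 -> R0=(0,0,1) R2=(0,0,1)
Op 5: merge R2<->R1 -> R2=(0,1,1) R1=(0,1,1)
Op 6: inc R2 by 5 -> R2=(0,1,6) value=7
Op 7: merge R0<->R2 -> R0=(0,1,6) R2=(0,1,6)

Answer: 2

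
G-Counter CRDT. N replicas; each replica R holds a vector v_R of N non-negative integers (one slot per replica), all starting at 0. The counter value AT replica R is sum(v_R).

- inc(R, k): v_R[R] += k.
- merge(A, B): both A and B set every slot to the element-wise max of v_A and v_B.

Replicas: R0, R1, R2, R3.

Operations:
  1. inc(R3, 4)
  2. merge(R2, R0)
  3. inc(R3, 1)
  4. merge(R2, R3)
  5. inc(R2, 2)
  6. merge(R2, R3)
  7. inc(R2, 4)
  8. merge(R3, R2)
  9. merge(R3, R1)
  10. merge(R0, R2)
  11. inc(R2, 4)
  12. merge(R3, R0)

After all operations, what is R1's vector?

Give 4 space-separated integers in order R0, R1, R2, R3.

Answer: 0 0 6 5

Derivation:
Op 1: inc R3 by 4 -> R3=(0,0,0,4) value=4
Op 2: merge R2<->R0 -> R2=(0,0,0,0) R0=(0,0,0,0)
Op 3: inc R3 by 1 -> R3=(0,0,0,5) value=5
Op 4: merge R2<->R3 -> R2=(0,0,0,5) R3=(0,0,0,5)
Op 5: inc R2 by 2 -> R2=(0,0,2,5) value=7
Op 6: merge R2<->R3 -> R2=(0,0,2,5) R3=(0,0,2,5)
Op 7: inc R2 by 4 -> R2=(0,0,6,5) value=11
Op 8: merge R3<->R2 -> R3=(0,0,6,5) R2=(0,0,6,5)
Op 9: merge R3<->R1 -> R3=(0,0,6,5) R1=(0,0,6,5)
Op 10: merge R0<->R2 -> R0=(0,0,6,5) R2=(0,0,6,5)
Op 11: inc R2 by 4 -> R2=(0,0,10,5) value=15
Op 12: merge R3<->R0 -> R3=(0,0,6,5) R0=(0,0,6,5)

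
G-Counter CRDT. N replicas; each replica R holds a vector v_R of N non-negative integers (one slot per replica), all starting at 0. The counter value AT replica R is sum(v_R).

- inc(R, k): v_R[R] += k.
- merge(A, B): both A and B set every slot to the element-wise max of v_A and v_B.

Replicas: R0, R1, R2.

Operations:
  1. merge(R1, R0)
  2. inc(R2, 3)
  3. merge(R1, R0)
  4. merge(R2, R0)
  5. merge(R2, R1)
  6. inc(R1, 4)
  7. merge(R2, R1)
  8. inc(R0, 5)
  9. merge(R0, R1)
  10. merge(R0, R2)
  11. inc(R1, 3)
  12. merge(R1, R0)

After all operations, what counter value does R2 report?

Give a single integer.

Answer: 12

Derivation:
Op 1: merge R1<->R0 -> R1=(0,0,0) R0=(0,0,0)
Op 2: inc R2 by 3 -> R2=(0,0,3) value=3
Op 3: merge R1<->R0 -> R1=(0,0,0) R0=(0,0,0)
Op 4: merge R2<->R0 -> R2=(0,0,3) R0=(0,0,3)
Op 5: merge R2<->R1 -> R2=(0,0,3) R1=(0,0,3)
Op 6: inc R1 by 4 -> R1=(0,4,3) value=7
Op 7: merge R2<->R1 -> R2=(0,4,3) R1=(0,4,3)
Op 8: inc R0 by 5 -> R0=(5,0,3) value=8
Op 9: merge R0<->R1 -> R0=(5,4,3) R1=(5,4,3)
Op 10: merge R0<->R2 -> R0=(5,4,3) R2=(5,4,3)
Op 11: inc R1 by 3 -> R1=(5,7,3) value=15
Op 12: merge R1<->R0 -> R1=(5,7,3) R0=(5,7,3)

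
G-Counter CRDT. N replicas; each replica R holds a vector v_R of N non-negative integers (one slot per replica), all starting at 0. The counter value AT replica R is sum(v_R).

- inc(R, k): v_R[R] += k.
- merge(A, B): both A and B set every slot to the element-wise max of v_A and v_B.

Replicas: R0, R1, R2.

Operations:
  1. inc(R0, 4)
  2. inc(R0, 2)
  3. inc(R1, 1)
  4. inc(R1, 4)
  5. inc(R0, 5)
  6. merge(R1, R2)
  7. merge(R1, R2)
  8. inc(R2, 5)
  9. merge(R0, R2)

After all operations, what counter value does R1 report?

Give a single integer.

Answer: 5

Derivation:
Op 1: inc R0 by 4 -> R0=(4,0,0) value=4
Op 2: inc R0 by 2 -> R0=(6,0,0) value=6
Op 3: inc R1 by 1 -> R1=(0,1,0) value=1
Op 4: inc R1 by 4 -> R1=(0,5,0) value=5
Op 5: inc R0 by 5 -> R0=(11,0,0) value=11
Op 6: merge R1<->R2 -> R1=(0,5,0) R2=(0,5,0)
Op 7: merge R1<->R2 -> R1=(0,5,0) R2=(0,5,0)
Op 8: inc R2 by 5 -> R2=(0,5,5) value=10
Op 9: merge R0<->R2 -> R0=(11,5,5) R2=(11,5,5)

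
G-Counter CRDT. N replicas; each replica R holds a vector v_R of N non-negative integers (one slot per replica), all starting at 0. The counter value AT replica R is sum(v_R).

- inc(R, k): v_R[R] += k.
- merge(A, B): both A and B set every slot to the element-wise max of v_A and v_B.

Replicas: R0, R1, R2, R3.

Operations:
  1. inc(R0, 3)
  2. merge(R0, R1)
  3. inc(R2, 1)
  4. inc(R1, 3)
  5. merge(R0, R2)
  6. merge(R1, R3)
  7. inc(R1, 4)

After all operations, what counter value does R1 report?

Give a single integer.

Answer: 10

Derivation:
Op 1: inc R0 by 3 -> R0=(3,0,0,0) value=3
Op 2: merge R0<->R1 -> R0=(3,0,0,0) R1=(3,0,0,0)
Op 3: inc R2 by 1 -> R2=(0,0,1,0) value=1
Op 4: inc R1 by 3 -> R1=(3,3,0,0) value=6
Op 5: merge R0<->R2 -> R0=(3,0,1,0) R2=(3,0,1,0)
Op 6: merge R1<->R3 -> R1=(3,3,0,0) R3=(3,3,0,0)
Op 7: inc R1 by 4 -> R1=(3,7,0,0) value=10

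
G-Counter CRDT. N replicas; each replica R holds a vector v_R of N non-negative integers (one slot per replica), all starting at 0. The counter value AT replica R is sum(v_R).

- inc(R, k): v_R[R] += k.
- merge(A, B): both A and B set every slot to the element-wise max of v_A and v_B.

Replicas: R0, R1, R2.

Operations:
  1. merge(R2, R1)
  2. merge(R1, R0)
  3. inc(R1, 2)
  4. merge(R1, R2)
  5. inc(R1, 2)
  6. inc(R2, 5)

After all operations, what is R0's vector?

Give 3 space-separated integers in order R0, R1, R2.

Answer: 0 0 0

Derivation:
Op 1: merge R2<->R1 -> R2=(0,0,0) R1=(0,0,0)
Op 2: merge R1<->R0 -> R1=(0,0,0) R0=(0,0,0)
Op 3: inc R1 by 2 -> R1=(0,2,0) value=2
Op 4: merge R1<->R2 -> R1=(0,2,0) R2=(0,2,0)
Op 5: inc R1 by 2 -> R1=(0,4,0) value=4
Op 6: inc R2 by 5 -> R2=(0,2,5) value=7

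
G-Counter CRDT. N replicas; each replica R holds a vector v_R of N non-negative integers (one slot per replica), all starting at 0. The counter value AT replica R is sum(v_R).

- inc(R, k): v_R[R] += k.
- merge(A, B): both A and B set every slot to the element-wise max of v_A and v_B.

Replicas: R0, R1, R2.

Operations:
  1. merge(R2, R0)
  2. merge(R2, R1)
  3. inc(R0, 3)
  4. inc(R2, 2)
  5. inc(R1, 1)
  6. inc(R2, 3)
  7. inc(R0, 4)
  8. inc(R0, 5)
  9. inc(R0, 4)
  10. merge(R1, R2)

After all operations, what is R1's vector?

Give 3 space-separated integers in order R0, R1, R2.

Answer: 0 1 5

Derivation:
Op 1: merge R2<->R0 -> R2=(0,0,0) R0=(0,0,0)
Op 2: merge R2<->R1 -> R2=(0,0,0) R1=(0,0,0)
Op 3: inc R0 by 3 -> R0=(3,0,0) value=3
Op 4: inc R2 by 2 -> R2=(0,0,2) value=2
Op 5: inc R1 by 1 -> R1=(0,1,0) value=1
Op 6: inc R2 by 3 -> R2=(0,0,5) value=5
Op 7: inc R0 by 4 -> R0=(7,0,0) value=7
Op 8: inc R0 by 5 -> R0=(12,0,0) value=12
Op 9: inc R0 by 4 -> R0=(16,0,0) value=16
Op 10: merge R1<->R2 -> R1=(0,1,5) R2=(0,1,5)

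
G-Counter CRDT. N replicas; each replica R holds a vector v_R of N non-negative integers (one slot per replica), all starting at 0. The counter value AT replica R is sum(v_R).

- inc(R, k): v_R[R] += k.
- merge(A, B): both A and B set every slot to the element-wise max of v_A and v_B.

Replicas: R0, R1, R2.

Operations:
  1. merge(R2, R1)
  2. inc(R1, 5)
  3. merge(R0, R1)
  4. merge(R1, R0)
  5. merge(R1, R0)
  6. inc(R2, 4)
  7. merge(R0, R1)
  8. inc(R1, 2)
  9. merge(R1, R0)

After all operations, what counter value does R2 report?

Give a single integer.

Op 1: merge R2<->R1 -> R2=(0,0,0) R1=(0,0,0)
Op 2: inc R1 by 5 -> R1=(0,5,0) value=5
Op 3: merge R0<->R1 -> R0=(0,5,0) R1=(0,5,0)
Op 4: merge R1<->R0 -> R1=(0,5,0) R0=(0,5,0)
Op 5: merge R1<->R0 -> R1=(0,5,0) R0=(0,5,0)
Op 6: inc R2 by 4 -> R2=(0,0,4) value=4
Op 7: merge R0<->R1 -> R0=(0,5,0) R1=(0,5,0)
Op 8: inc R1 by 2 -> R1=(0,7,0) value=7
Op 9: merge R1<->R0 -> R1=(0,7,0) R0=(0,7,0)

Answer: 4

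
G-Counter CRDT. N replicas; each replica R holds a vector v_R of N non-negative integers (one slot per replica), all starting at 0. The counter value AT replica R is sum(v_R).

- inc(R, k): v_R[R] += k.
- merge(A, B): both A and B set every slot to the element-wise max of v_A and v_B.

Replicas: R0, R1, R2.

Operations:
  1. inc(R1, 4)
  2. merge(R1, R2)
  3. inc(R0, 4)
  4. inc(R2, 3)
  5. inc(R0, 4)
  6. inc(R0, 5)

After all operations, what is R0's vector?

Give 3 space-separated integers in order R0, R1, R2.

Answer: 13 0 0

Derivation:
Op 1: inc R1 by 4 -> R1=(0,4,0) value=4
Op 2: merge R1<->R2 -> R1=(0,4,0) R2=(0,4,0)
Op 3: inc R0 by 4 -> R0=(4,0,0) value=4
Op 4: inc R2 by 3 -> R2=(0,4,3) value=7
Op 5: inc R0 by 4 -> R0=(8,0,0) value=8
Op 6: inc R0 by 5 -> R0=(13,0,0) value=13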